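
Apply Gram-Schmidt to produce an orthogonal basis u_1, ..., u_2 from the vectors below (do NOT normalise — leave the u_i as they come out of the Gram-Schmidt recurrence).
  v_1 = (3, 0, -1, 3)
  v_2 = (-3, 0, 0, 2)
Orthogonal basis:
  u_1 = (3, 0, -1, 3)
  u_2 = (-48/19, 0, -3/19, 47/19)

Apply the Gram-Schmidt recurrence
  u_1 = v_1
  u_i = v_i − Σ_{j<i} ((v_i · u_j) / (u_j · u_j)) · u_j.

Step by step this gives:
  u_1 = (3, 0, -1, 3)
  u_2 = (-48/19, 0, -3/19, 47/19)

Orthogonality check:
  u_2 · u_1 = 0 (should be 0)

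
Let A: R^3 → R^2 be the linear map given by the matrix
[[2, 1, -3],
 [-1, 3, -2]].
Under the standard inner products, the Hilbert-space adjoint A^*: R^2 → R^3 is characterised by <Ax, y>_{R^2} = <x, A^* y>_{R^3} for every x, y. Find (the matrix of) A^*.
A^* = A^T =
[[2, -1],
 [1, 3],
 [-3, -2]]

For real matrices with standard dot products, the defining identity <Ax, y> = <x, A^* y> gives (Ax)^T y = x^T (A^*) y, i.e. x^T A^T y = x^T (A^*) y. Since this holds for all x, y, we must have A^* = A^T. Therefore
A^* =
[[2, -1],
 [1, 3],
 [-3, -2]].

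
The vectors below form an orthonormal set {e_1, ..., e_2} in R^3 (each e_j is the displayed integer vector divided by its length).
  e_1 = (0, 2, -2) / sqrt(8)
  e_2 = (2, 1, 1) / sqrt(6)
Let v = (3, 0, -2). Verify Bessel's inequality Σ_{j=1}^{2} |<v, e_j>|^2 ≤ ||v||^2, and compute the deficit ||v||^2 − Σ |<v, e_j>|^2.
Σ |<v, e_j>|^2 = 14/3; ||v||^2 = 13; deficit = 25/3

Write each e_j = u_j / sqrt(<u_j, u_j>) where u_j is the displayed integer vector. Then <v, e_j> = <v, u_j> / sqrt(<u_j, u_j>), so |<v, e_j>|^2 = <v, u_j>^2 / <u_j, u_j>.
Coefficients: <v, e_1> = 4/sqrt(8), <v, e_2> = 4/sqrt(6).
Square and sum: Σ |<v, e_j>|^2 = 14/3.
Compute ||v||^2 = v·v = 13.
Deficit = 13 − 14/3 = 25/3 ≥ 0, confirming Bessel's inequality. (The deficit equals ||v − Σ <v,e_j> e_j||^2, the squared distance from v to span{e_j}.)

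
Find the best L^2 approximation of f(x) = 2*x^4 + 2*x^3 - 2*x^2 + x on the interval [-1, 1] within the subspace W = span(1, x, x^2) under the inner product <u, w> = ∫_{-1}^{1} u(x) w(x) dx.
g(x) = -2*x^2/7 + 11*x/5 - 6/35

The best approximation g ∈ W is the orthogonal projection of f onto W. Writing g = a_0 + a_1 x + a_2 x^2, the coefficients solve the normal equations G · a = b where
  G_{ij} = <φ_i, φ_j> and b_i = <f, φ_i>, with φ_0 = 1, φ_1 = x, φ_2 = x^2.
G =
  [2, 0, 2/3]
  [0, 2/3, 0]
  [2/3, 0, 2/5],
b = (-8/15, 22/15, -8/35).
Solving gives a_0 = -6/35, a_1 = 11/5, a_2 = -2/7, so
  g(x) = -2*x^2/7 + 11*x/5 - 6/35.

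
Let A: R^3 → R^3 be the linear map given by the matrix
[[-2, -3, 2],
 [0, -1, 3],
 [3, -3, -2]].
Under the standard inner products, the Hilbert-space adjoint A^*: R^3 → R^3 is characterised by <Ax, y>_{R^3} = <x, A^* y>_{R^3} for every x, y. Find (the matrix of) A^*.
A^* = A^T =
[[-2, 0, 3],
 [-3, -1, -3],
 [2, 3, -2]]

For real matrices with standard dot products, the defining identity <Ax, y> = <x, A^* y> gives (Ax)^T y = x^T (A^*) y, i.e. x^T A^T y = x^T (A^*) y. Since this holds for all x, y, we must have A^* = A^T. Therefore
A^* =
[[-2, 0, 3],
 [-3, -1, -3],
 [2, 3, -2]].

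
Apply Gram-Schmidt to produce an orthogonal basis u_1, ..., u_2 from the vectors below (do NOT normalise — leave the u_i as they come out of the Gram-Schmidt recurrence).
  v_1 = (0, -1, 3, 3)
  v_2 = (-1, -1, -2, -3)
Orthogonal basis:
  u_1 = (0, -1, 3, 3)
  u_2 = (-1, -33/19, 4/19, -15/19)

Apply the Gram-Schmidt recurrence
  u_1 = v_1
  u_i = v_i − Σ_{j<i} ((v_i · u_j) / (u_j · u_j)) · u_j.

Step by step this gives:
  u_1 = (0, -1, 3, 3)
  u_2 = (-1, -33/19, 4/19, -15/19)

Orthogonality check:
  u_2 · u_1 = 0 (should be 0)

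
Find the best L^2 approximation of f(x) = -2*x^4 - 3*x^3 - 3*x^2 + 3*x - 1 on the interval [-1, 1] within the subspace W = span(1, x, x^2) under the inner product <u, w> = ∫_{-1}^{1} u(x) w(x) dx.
g(x) = -33*x^2/7 + 6*x/5 - 29/35

The best approximation g ∈ W is the orthogonal projection of f onto W. Writing g = a_0 + a_1 x + a_2 x^2, the coefficients solve the normal equations G · a = b where
  G_{ij} = <φ_i, φ_j> and b_i = <f, φ_i>, with φ_0 = 1, φ_1 = x, φ_2 = x^2.
G =
  [2, 0, 2/3]
  [0, 2/3, 0]
  [2/3, 0, 2/5],
b = (-24/5, 4/5, -256/105).
Solving gives a_0 = -29/35, a_1 = 6/5, a_2 = -33/7, so
  g(x) = -33*x^2/7 + 6*x/5 - 29/35.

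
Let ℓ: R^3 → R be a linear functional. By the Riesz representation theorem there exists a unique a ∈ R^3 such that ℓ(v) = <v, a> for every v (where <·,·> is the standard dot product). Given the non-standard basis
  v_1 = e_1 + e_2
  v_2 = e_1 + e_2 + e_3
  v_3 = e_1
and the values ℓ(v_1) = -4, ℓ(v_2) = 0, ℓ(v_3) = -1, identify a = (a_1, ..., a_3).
a = (-1, -3, 4)

Write a = (a_1, ..., a_3) in the standard basis. For each basis vector v_i, ℓ(v_i) = <v_i, a> is a linear equation in the a_j's. Collect the n equations into a matrix system V a = ℓ, where row i of V is v_i (expressed in the standard basis). Since V is invertible (lower-triangular with 1s on the diagonal, up to permutation), solve by back-substitution:
  V =
[[1, 1, 0],
 [1, 1, 1],
 [1, 0, 0]]
  V a = (-4, 0, -1)
Solving gives a = (-1, -3, 4).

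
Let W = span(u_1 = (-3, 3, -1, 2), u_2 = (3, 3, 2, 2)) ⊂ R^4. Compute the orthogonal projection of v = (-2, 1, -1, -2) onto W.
proj_W(v) = (-131/66, -5/22, -34/33, -5/33)

Set up U = [u_1 | ... | u_2] ∈ R^(4×2). The projector onto W = col(U) is P = U (U^T U)^(-1) U^T.
Compute U^T U =
  [23, 2]
  [2, 26],
and U^T v = (6, -9).
Solve U^T U · c = U^T v for the coefficients: c = (29/99, -73/198). The projection is proj_W(v) = U c.
Check: (v - proj_W(v)) · u_1 = 0  (should be 0).
Check: (v - proj_W(v)) · u_2 = 0  (should be 0).
Result: proj_W(v) = (-131/66, -5/22, -34/33, -5/33).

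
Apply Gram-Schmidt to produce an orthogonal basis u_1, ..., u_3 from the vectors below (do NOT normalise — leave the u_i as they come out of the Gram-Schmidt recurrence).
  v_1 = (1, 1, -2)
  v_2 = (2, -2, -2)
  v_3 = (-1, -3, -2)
Orthogonal basis:
  u_1 = (1, 1, -2)
  u_2 = (4/3, -8/3, -2/3)
  u_3 = (-15/7, -5/7, -10/7)

Apply the Gram-Schmidt recurrence
  u_1 = v_1
  u_i = v_i − Σ_{j<i} ((v_i · u_j) / (u_j · u_j)) · u_j.

Step by step this gives:
  u_1 = (1, 1, -2)
  u_2 = (4/3, -8/3, -2/3)
  u_3 = (-15/7, -5/7, -10/7)

Orthogonality check:
  u_2 · u_1 = 0 (should be 0)
  u_3 · u_1 = 0 (should be 0)
  u_3 · u_2 = 0 (should be 0)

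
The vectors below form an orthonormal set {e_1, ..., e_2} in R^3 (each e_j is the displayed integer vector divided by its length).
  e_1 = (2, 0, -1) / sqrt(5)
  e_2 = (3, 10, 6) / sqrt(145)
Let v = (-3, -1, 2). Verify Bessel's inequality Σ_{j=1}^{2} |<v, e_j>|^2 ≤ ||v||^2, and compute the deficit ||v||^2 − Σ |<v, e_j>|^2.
Σ |<v, e_j>|^2 = 381/29; ||v||^2 = 14; deficit = 25/29

Write each e_j = u_j / sqrt(<u_j, u_j>) where u_j is the displayed integer vector. Then <v, e_j> = <v, u_j> / sqrt(<u_j, u_j>), so |<v, e_j>|^2 = <v, u_j>^2 / <u_j, u_j>.
Coefficients: <v, e_1> = -8/sqrt(5), <v, e_2> = -7/sqrt(145).
Square and sum: Σ |<v, e_j>|^2 = 381/29.
Compute ||v||^2 = v·v = 14.
Deficit = 14 − 381/29 = 25/29 ≥ 0, confirming Bessel's inequality. (The deficit equals ||v − Σ <v,e_j> e_j||^2, the squared distance from v to span{e_j}.)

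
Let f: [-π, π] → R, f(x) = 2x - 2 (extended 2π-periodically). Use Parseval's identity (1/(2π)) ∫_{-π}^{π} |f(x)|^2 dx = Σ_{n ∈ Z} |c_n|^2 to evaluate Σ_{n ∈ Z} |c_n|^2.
Σ |c_n|^2 = 4π^2/3 + 4

Expand and integrate term by term over [-π, π]:
  ∫ (2x)^2 dx = 4·(2π^3/3); ∫ 2·2·(-2)·x dx = 0 (odd integrand); ∫ (-2)^2 dx = 4·2π.
So (1/(2π)) ∫_{-π}^{π} (2x - 2)^2 dx = 4π^2/3 + 4 = 4π^2/3 + 4.
Parseval ⇒ Σ |c_n|^2 = 4π^2/3 + 4.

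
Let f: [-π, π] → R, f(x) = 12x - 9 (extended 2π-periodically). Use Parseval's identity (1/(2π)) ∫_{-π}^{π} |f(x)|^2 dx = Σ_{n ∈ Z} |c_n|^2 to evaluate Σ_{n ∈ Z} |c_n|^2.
Σ |c_n|^2 = 48π^2 + 81

Expand and integrate term by term over [-π, π]:
  ∫ (12x)^2 dx = 144·(2π^3/3); ∫ 2·12·(-9)·x dx = 0 (odd integrand); ∫ (-9)^2 dx = 81·2π.
So (1/(2π)) ∫_{-π}^{π} (12x - 9)^2 dx = 144π^2/3 + 81 = 48π^2 + 81.
Parseval ⇒ Σ |c_n|^2 = 48π^2 + 81.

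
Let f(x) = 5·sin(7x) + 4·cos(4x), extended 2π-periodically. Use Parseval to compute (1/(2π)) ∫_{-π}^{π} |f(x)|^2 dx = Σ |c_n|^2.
Σ |c_n|^2 = 41/2

Expand |f|^2 and use orthogonality of {sin(nx), cos(mx)} on [-π, π]:
  ∫_{-π}^{π} sin(nx)^2 dx = π, ∫ cos(mx)^2 dx = π, and cross terms integrate to 0.
So ∫_{-π}^{π} f(x)^2 dx = 5^2 · π + 4^2 · π = (25 + 16)π.
Divide by 2π: (25 + 16)/2 = 41/2.
By Parseval, this equals Σ |c_n|^2.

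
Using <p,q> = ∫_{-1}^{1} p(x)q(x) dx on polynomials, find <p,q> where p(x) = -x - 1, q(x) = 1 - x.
<p,q> = -4/3

Expand the product: p(x)·q(x) = x^2 - 1.
∫_{-1}^{1} of each monomial x^k gives [2/(k+1) if k even, 0 if k odd]. Integrating term-by-term (or equivalently evaluating the antiderivative F(x) = x^3/3 - x at the endpoints):
  F(1) − F(−1) = -2/3 − (2/3) = -4/3.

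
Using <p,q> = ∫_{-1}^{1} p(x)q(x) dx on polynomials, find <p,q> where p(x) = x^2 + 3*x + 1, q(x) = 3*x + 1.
<p,q> = 26/3

Expand the product: p(x)·q(x) = 3*x^3 + 10*x^2 + 6*x + 1.
∫_{-1}^{1} of each monomial x^k gives [2/(k+1) if k even, 0 if k odd]. Integrating term-by-term (or equivalently evaluating the antiderivative F(x) = 3*x^4/4 + 10*x^3/3 + 3*x^2 + x at the endpoints):
  F(1) − F(−1) = 97/12 − (-7/12) = 26/3.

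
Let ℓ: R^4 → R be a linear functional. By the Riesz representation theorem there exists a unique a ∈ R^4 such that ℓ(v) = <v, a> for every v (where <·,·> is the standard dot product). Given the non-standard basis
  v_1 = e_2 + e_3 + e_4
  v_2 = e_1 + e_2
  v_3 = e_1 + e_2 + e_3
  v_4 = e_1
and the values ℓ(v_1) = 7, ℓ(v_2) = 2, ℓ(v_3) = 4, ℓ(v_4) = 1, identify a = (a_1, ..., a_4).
a = (1, 1, 2, 4)

Write a = (a_1, ..., a_4) in the standard basis. For each basis vector v_i, ℓ(v_i) = <v_i, a> is a linear equation in the a_j's. Collect the n equations into a matrix system V a = ℓ, where row i of V is v_i (expressed in the standard basis). Since V is invertible (lower-triangular with 1s on the diagonal, up to permutation), solve by back-substitution:
  V =
[[0, 1, 1, 1],
 [1, 1, 0, 0],
 [1, 1, 1, 0],
 [1, 0, 0, 0]]
  V a = (7, 2, 4, 1)
Solving gives a = (1, 1, 2, 4).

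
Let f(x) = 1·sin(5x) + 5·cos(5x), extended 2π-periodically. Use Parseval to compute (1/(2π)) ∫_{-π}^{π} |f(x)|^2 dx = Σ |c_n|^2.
Σ |c_n|^2 = 13

Expand |f|^2 and use orthogonality of {sin(nx), cos(mx)} on [-π, π]:
  ∫_{-π}^{π} sin(nx)^2 dx = π, ∫ cos(mx)^2 dx = π, and cross terms integrate to 0.
So ∫_{-π}^{π} f(x)^2 dx = 1^2 · π + 5^2 · π = (1 + 25)π.
Divide by 2π: (1 + 25)/2 = 13.
By Parseval, this equals Σ |c_n|^2.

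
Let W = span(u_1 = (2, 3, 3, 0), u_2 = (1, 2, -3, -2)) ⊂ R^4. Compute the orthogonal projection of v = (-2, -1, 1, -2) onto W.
proj_W(v) = (-44/79, -73/79, -3/79, 28/79)

Set up U = [u_1 | ... | u_2] ∈ R^(4×2). The projector onto W = col(U) is P = U (U^T U)^(-1) U^T.
Compute U^T U =
  [22, -1]
  [-1, 18],
and U^T v = (-4, -3).
Solve U^T U · c = U^T v for the coefficients: c = (-15/79, -14/79). The projection is proj_W(v) = U c.
Check: (v - proj_W(v)) · u_1 = 0  (should be 0).
Check: (v - proj_W(v)) · u_2 = 0  (should be 0).
Result: proj_W(v) = (-44/79, -73/79, -3/79, 28/79).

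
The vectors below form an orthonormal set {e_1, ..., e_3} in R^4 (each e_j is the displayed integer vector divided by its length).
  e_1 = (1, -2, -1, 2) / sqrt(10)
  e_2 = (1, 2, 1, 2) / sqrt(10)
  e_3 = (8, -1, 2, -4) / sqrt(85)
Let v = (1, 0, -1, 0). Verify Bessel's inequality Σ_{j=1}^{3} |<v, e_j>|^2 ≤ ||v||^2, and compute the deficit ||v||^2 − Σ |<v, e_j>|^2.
Σ |<v, e_j>|^2 = 14/17; ||v||^2 = 2; deficit = 20/17

Write each e_j = u_j / sqrt(<u_j, u_j>) where u_j is the displayed integer vector. Then <v, e_j> = <v, u_j> / sqrt(<u_j, u_j>), so |<v, e_j>|^2 = <v, u_j>^2 / <u_j, u_j>.
Coefficients: <v, e_1> = 2/sqrt(10), <v, e_2> = 0/sqrt(10), <v, e_3> = 6/sqrt(85).
Square and sum: Σ |<v, e_j>|^2 = 14/17.
Compute ||v||^2 = v·v = 2.
Deficit = 2 − 14/17 = 20/17 ≥ 0, confirming Bessel's inequality. (The deficit equals ||v − Σ <v,e_j> e_j||^2, the squared distance from v to span{e_j}.)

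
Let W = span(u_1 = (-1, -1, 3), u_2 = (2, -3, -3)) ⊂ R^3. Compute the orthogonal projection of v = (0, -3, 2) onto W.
proj_W(v) = (-6/89, -537/178, 351/178)

Set up U = [u_1 | ... | u_2] ∈ R^(3×2). The projector onto W = col(U) is P = U (U^T U)^(-1) U^T.
Compute U^T U =
  [11, -8]
  [-8, 22],
and U^T v = (9, 3).
Solve U^T U · c = U^T v for the coefficients: c = (111/89, 105/178). The projection is proj_W(v) = U c.
Check: (v - proj_W(v)) · u_1 = 0  (should be 0).
Check: (v - proj_W(v)) · u_2 = 0  (should be 0).
Result: proj_W(v) = (-6/89, -537/178, 351/178).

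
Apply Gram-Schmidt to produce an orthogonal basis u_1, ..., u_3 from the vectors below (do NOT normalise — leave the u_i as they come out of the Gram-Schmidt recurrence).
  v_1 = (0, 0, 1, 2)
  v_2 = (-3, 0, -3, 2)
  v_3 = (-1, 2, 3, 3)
Orthogonal basis:
  u_1 = (0, 0, 1, 2)
  u_2 = (-3, 0, -16/5, 8/5)
  u_3 = (-136/109, 2, 102/109, -51/109)

Apply the Gram-Schmidt recurrence
  u_1 = v_1
  u_i = v_i − Σ_{j<i} ((v_i · u_j) / (u_j · u_j)) · u_j.

Step by step this gives:
  u_1 = (0, 0, 1, 2)
  u_2 = (-3, 0, -16/5, 8/5)
  u_3 = (-136/109, 2, 102/109, -51/109)

Orthogonality check:
  u_2 · u_1 = 0 (should be 0)
  u_3 · u_1 = 0 (should be 0)
  u_3 · u_2 = 0 (should be 0)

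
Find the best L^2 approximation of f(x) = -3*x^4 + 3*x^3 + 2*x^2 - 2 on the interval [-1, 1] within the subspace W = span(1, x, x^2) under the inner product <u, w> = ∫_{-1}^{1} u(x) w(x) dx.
g(x) = -4*x^2/7 + 9*x/5 - 61/35

The best approximation g ∈ W is the orthogonal projection of f onto W. Writing g = a_0 + a_1 x + a_2 x^2, the coefficients solve the normal equations G · a = b where
  G_{ij} = <φ_i, φ_j> and b_i = <f, φ_i>, with φ_0 = 1, φ_1 = x, φ_2 = x^2.
G =
  [2, 0, 2/3]
  [0, 2/3, 0]
  [2/3, 0, 2/5],
b = (-58/15, 6/5, -146/105).
Solving gives a_0 = -61/35, a_1 = 9/5, a_2 = -4/7, so
  g(x) = -4*x^2/7 + 9*x/5 - 61/35.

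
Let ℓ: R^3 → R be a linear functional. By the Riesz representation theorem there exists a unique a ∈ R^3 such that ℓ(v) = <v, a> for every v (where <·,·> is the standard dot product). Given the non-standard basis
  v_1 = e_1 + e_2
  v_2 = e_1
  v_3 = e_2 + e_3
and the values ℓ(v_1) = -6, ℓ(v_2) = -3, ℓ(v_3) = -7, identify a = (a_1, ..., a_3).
a = (-3, -3, -4)

Write a = (a_1, ..., a_3) in the standard basis. For each basis vector v_i, ℓ(v_i) = <v_i, a> is a linear equation in the a_j's. Collect the n equations into a matrix system V a = ℓ, where row i of V is v_i (expressed in the standard basis). Since V is invertible (lower-triangular with 1s on the diagonal, up to permutation), solve by back-substitution:
  V =
[[1, 1, 0],
 [1, 0, 0],
 [0, 1, 1]]
  V a = (-6, -3, -7)
Solving gives a = (-3, -3, -4).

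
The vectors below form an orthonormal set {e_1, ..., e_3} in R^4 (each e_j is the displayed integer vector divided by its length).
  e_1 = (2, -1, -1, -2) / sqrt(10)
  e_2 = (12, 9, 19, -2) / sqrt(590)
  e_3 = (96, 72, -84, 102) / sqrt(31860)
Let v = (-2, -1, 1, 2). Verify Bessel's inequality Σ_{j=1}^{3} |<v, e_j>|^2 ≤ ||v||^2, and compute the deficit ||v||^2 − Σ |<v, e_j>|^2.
Σ |<v, e_j>|^2 = 38/5; ||v||^2 = 10; deficit = 12/5

Write each e_j = u_j / sqrt(<u_j, u_j>) where u_j is the displayed integer vector. Then <v, e_j> = <v, u_j> / sqrt(<u_j, u_j>), so |<v, e_j>|^2 = <v, u_j>^2 / <u_j, u_j>.
Coefficients: <v, e_1> = -8/sqrt(10), <v, e_2> = -18/sqrt(590), <v, e_3> = -144/sqrt(31860).
Square and sum: Σ |<v, e_j>|^2 = 38/5.
Compute ||v||^2 = v·v = 10.
Deficit = 10 − 38/5 = 12/5 ≥ 0, confirming Bessel's inequality. (The deficit equals ||v − Σ <v,e_j> e_j||^2, the squared distance from v to span{e_j}.)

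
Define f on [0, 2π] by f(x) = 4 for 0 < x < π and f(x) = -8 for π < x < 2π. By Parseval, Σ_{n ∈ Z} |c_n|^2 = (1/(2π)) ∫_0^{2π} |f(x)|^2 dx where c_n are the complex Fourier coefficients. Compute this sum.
Σ |c_n|^2 = 40

Parseval equates the L^2 energy of f (normalised by 1/(2π)) with the ℓ^2 sum of its Fourier coefficients: (1/(2π)) ∫_0^{2π} |f|^2 = Σ |c_n|^2.
Compute the left side: (1/(2π)) [∫_0^π 4^2 dx + ∫_π^{2π} (-8)^2 dx] = (1/(2π)) · (16π + 64π) = (16 + 64)/2 = 40.
So Σ_{n ∈ Z} |c_n|^2 = 40.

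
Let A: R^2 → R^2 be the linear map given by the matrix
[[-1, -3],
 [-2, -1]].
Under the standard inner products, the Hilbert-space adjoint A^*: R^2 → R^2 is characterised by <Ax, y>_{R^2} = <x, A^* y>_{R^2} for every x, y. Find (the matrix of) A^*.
A^* = A^T =
[[-1, -2],
 [-3, -1]]

For real matrices with standard dot products, the defining identity <Ax, y> = <x, A^* y> gives (Ax)^T y = x^T (A^*) y, i.e. x^T A^T y = x^T (A^*) y. Since this holds for all x, y, we must have A^* = A^T. Therefore
A^* =
[[-1, -2],
 [-3, -1]].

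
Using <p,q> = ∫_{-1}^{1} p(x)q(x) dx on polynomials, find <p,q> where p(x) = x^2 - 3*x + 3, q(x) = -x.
<p,q> = 2

Expand the product: p(x)·q(x) = -x^3 + 3*x^2 - 3*x.
∫_{-1}^{1} of each monomial x^k gives [2/(k+1) if k even, 0 if k odd]. Integrating term-by-term (or equivalently evaluating the antiderivative F(x) = -x^4/4 + x^3 - 3*x^2/2 at the endpoints):
  F(1) − F(−1) = -3/4 − (-11/4) = 2.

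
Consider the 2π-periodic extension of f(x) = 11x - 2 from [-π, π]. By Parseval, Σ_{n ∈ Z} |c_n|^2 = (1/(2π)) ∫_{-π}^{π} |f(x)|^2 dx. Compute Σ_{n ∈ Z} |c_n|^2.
Σ |c_n|^2 = 121π^2/3 + 4

Expand and integrate term by term over [-π, π]:
  ∫ (11x)^2 dx = 121·(2π^3/3); ∫ 2·11·(-2)·x dx = 0 (odd integrand); ∫ (-2)^2 dx = 4·2π.
So (1/(2π)) ∫_{-π}^{π} (11x - 2)^2 dx = 121π^2/3 + 4 = 121π^2/3 + 4.
Parseval ⇒ Σ |c_n|^2 = 121π^2/3 + 4.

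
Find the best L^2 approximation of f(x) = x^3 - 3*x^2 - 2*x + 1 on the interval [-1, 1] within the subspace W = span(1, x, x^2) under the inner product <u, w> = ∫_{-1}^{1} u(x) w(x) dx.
g(x) = -3*x^2 - 7*x/5 + 1

The best approximation g ∈ W is the orthogonal projection of f onto W. Writing g = a_0 + a_1 x + a_2 x^2, the coefficients solve the normal equations G · a = b where
  G_{ij} = <φ_i, φ_j> and b_i = <f, φ_i>, with φ_0 = 1, φ_1 = x, φ_2 = x^2.
G =
  [2, 0, 2/3]
  [0, 2/3, 0]
  [2/3, 0, 2/5],
b = (0, -14/15, -8/15).
Solving gives a_0 = 1, a_1 = -7/5, a_2 = -3, so
  g(x) = -3*x^2 - 7*x/5 + 1.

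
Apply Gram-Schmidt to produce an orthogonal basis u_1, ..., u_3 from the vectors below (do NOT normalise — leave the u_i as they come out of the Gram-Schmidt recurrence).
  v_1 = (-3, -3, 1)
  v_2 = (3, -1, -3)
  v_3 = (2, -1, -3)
Orthogonal basis:
  u_1 = (-3, -3, 1)
  u_2 = (30/19, -46/19, -48/19)
  u_3 = (-5/14, 3/14, -3/7)

Apply the Gram-Schmidt recurrence
  u_1 = v_1
  u_i = v_i − Σ_{j<i} ((v_i · u_j) / (u_j · u_j)) · u_j.

Step by step this gives:
  u_1 = (-3, -3, 1)
  u_2 = (30/19, -46/19, -48/19)
  u_3 = (-5/14, 3/14, -3/7)

Orthogonality check:
  u_2 · u_1 = 0 (should be 0)
  u_3 · u_1 = 0 (should be 0)
  u_3 · u_2 = 0 (should be 0)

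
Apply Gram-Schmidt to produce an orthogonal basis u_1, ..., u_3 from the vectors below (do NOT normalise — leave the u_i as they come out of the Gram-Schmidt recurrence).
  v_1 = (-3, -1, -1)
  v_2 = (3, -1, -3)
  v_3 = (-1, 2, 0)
Orthogonal basis:
  u_1 = (-3, -1, -1)
  u_2 = (18/11, -16/11, -38/11)
  u_3 = (-13/46, 39/23, -39/46)

Apply the Gram-Schmidt recurrence
  u_1 = v_1
  u_i = v_i − Σ_{j<i} ((v_i · u_j) / (u_j · u_j)) · u_j.

Step by step this gives:
  u_1 = (-3, -1, -1)
  u_2 = (18/11, -16/11, -38/11)
  u_3 = (-13/46, 39/23, -39/46)

Orthogonality check:
  u_2 · u_1 = 0 (should be 0)
  u_3 · u_1 = 0 (should be 0)
  u_3 · u_2 = 0 (should be 0)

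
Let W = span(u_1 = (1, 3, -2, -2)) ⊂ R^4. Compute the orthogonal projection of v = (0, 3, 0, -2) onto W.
proj_W(v) = (13/18, 13/6, -13/9, -13/9)

Set up U = [u_1 | ... | u_1] ∈ R^(4×1). The projector onto W = col(U) is P = U (U^T U)^(-1) U^T.
Compute U^T U =
  [18],
and U^T v = (13).
Solve U^T U · c = U^T v for the coefficients: c = (13/18). The projection is proj_W(v) = U c.
Check: (v - proj_W(v)) · u_1 = 0  (should be 0).
Result: proj_W(v) = (13/18, 13/6, -13/9, -13/9).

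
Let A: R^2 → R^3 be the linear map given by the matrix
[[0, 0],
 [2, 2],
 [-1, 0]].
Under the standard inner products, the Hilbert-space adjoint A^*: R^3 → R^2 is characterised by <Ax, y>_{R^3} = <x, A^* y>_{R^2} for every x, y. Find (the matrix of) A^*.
A^* = A^T =
[[0, 2, -1],
 [0, 2, 0]]

For real matrices with standard dot products, the defining identity <Ax, y> = <x, A^* y> gives (Ax)^T y = x^T (A^*) y, i.e. x^T A^T y = x^T (A^*) y. Since this holds for all x, y, we must have A^* = A^T. Therefore
A^* =
[[0, 2, -1],
 [0, 2, 0]].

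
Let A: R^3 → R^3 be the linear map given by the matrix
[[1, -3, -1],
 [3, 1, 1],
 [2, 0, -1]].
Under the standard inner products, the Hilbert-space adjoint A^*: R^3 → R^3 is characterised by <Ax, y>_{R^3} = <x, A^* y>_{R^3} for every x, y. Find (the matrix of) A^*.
A^* = A^T =
[[1, 3, 2],
 [-3, 1, 0],
 [-1, 1, -1]]

For real matrices with standard dot products, the defining identity <Ax, y> = <x, A^* y> gives (Ax)^T y = x^T (A^*) y, i.e. x^T A^T y = x^T (A^*) y. Since this holds for all x, y, we must have A^* = A^T. Therefore
A^* =
[[1, 3, 2],
 [-3, 1, 0],
 [-1, 1, -1]].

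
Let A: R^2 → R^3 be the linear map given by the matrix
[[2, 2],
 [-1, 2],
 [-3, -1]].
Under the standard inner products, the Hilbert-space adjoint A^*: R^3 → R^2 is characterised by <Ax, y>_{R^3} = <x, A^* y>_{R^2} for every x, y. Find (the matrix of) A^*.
A^* = A^T =
[[2, -1, -3],
 [2, 2, -1]]

For real matrices with standard dot products, the defining identity <Ax, y> = <x, A^* y> gives (Ax)^T y = x^T (A^*) y, i.e. x^T A^T y = x^T (A^*) y. Since this holds for all x, y, we must have A^* = A^T. Therefore
A^* =
[[2, -1, -3],
 [2, 2, -1]].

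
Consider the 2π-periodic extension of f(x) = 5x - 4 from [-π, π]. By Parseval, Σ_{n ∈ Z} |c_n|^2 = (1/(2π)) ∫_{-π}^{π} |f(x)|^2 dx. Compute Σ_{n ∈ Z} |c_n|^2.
Σ |c_n|^2 = 25π^2/3 + 16

Expand and integrate term by term over [-π, π]:
  ∫ (5x)^2 dx = 25·(2π^3/3); ∫ 2·5·(-4)·x dx = 0 (odd integrand); ∫ (-4)^2 dx = 16·2π.
So (1/(2π)) ∫_{-π}^{π} (5x - 4)^2 dx = 25π^2/3 + 16 = 25π^2/3 + 16.
Parseval ⇒ Σ |c_n|^2 = 25π^2/3 + 16.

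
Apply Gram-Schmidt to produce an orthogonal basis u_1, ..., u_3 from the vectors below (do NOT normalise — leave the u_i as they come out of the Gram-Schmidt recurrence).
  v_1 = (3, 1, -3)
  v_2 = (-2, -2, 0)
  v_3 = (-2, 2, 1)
Orthogonal basis:
  u_1 = (3, 1, -3)
  u_2 = (-14/19, -30/19, -24/19)
  u_3 = (-15/11, 15/11, -10/11)

Apply the Gram-Schmidt recurrence
  u_1 = v_1
  u_i = v_i − Σ_{j<i} ((v_i · u_j) / (u_j · u_j)) · u_j.

Step by step this gives:
  u_1 = (3, 1, -3)
  u_2 = (-14/19, -30/19, -24/19)
  u_3 = (-15/11, 15/11, -10/11)

Orthogonality check:
  u_2 · u_1 = 0 (should be 0)
  u_3 · u_1 = 0 (should be 0)
  u_3 · u_2 = 0 (should be 0)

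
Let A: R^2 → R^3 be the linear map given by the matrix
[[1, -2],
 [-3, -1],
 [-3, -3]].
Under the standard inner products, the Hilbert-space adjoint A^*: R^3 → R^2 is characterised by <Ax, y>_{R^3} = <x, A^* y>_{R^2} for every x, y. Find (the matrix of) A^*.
A^* = A^T =
[[1, -3, -3],
 [-2, -1, -3]]

For real matrices with standard dot products, the defining identity <Ax, y> = <x, A^* y> gives (Ax)^T y = x^T (A^*) y, i.e. x^T A^T y = x^T (A^*) y. Since this holds for all x, y, we must have A^* = A^T. Therefore
A^* =
[[1, -3, -3],
 [-2, -1, -3]].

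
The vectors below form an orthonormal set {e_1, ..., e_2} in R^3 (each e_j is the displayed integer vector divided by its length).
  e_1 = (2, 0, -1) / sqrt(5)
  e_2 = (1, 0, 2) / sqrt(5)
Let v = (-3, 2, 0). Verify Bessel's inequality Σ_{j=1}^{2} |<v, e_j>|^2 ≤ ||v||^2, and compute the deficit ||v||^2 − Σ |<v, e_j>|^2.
Σ |<v, e_j>|^2 = 9; ||v||^2 = 13; deficit = 4

Write each e_j = u_j / sqrt(<u_j, u_j>) where u_j is the displayed integer vector. Then <v, e_j> = <v, u_j> / sqrt(<u_j, u_j>), so |<v, e_j>|^2 = <v, u_j>^2 / <u_j, u_j>.
Coefficients: <v, e_1> = -6/sqrt(5), <v, e_2> = -3/sqrt(5).
Square and sum: Σ |<v, e_j>|^2 = 9.
Compute ||v||^2 = v·v = 13.
Deficit = 13 − 9 = 4 ≥ 0, confirming Bessel's inequality. (The deficit equals ||v − Σ <v,e_j> e_j||^2, the squared distance from v to span{e_j}.)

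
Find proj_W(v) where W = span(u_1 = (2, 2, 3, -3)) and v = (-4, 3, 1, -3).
proj_W(v) = (10/13, 10/13, 15/13, -15/13)

Set up U = [u_1 | ... | u_1] ∈ R^(4×1). The projector onto W = col(U) is P = U (U^T U)^(-1) U^T.
Compute U^T U =
  [26],
and U^T v = (10).
Solve U^T U · c = U^T v for the coefficients: c = (5/13). The projection is proj_W(v) = U c.
Check: (v - proj_W(v)) · u_1 = 0  (should be 0).
Result: proj_W(v) = (10/13, 10/13, 15/13, -15/13).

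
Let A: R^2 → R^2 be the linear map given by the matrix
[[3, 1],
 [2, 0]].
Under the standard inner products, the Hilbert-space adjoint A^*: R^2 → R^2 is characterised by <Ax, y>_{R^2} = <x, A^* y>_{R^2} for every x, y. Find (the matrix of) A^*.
A^* = A^T =
[[3, 2],
 [1, 0]]

For real matrices with standard dot products, the defining identity <Ax, y> = <x, A^* y> gives (Ax)^T y = x^T (A^*) y, i.e. x^T A^T y = x^T (A^*) y. Since this holds for all x, y, we must have A^* = A^T. Therefore
A^* =
[[3, 2],
 [1, 0]].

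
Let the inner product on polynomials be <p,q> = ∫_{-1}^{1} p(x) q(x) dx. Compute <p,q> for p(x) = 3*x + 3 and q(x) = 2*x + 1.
<p,q> = 10

Expand the product: p(x)·q(x) = 6*x^2 + 9*x + 3.
∫_{-1}^{1} of each monomial x^k gives [2/(k+1) if k even, 0 if k odd]. Integrating term-by-term (or equivalently evaluating the antiderivative F(x) = 2*x^3 + 9*x^2/2 + 3*x at the endpoints):
  F(1) − F(−1) = 19/2 − (-1/2) = 10.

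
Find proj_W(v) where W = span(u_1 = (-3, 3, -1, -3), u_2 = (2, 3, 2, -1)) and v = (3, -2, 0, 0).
proj_W(v) = (465/244, -315/244, 195/244, 375/244)

Set up U = [u_1 | ... | u_2] ∈ R^(4×2). The projector onto W = col(U) is P = U (U^T U)^(-1) U^T.
Compute U^T U =
  [28, 4]
  [4, 18],
and U^T v = (-15, 0).
Solve U^T U · c = U^T v for the coefficients: c = (-135/244, 15/122). The projection is proj_W(v) = U c.
Check: (v - proj_W(v)) · u_1 = 0  (should be 0).
Check: (v - proj_W(v)) · u_2 = 0  (should be 0).
Result: proj_W(v) = (465/244, -315/244, 195/244, 375/244).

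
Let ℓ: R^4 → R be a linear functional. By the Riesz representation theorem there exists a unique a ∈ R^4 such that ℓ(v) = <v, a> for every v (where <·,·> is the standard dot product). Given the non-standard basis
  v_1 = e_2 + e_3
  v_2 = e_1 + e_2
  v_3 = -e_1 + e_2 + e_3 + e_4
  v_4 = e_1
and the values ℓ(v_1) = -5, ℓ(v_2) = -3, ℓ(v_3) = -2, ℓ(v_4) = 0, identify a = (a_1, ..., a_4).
a = (0, -3, -2, 3)

Write a = (a_1, ..., a_4) in the standard basis. For each basis vector v_i, ℓ(v_i) = <v_i, a> is a linear equation in the a_j's. Collect the n equations into a matrix system V a = ℓ, where row i of V is v_i (expressed in the standard basis). Since V is invertible (lower-triangular with 1s on the diagonal, up to permutation), solve by back-substitution:
  V =
[[0, 1, 1, 0],
 [1, 1, 0, 0],
 [-1, 1, 1, 1],
 [1, 0, 0, 0]]
  V a = (-5, -3, -2, 0)
Solving gives a = (0, -3, -2, 3).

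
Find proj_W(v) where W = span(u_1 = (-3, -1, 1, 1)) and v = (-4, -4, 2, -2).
proj_W(v) = (-4, -4/3, 4/3, 4/3)

Set up U = [u_1 | ... | u_1] ∈ R^(4×1). The projector onto W = col(U) is P = U (U^T U)^(-1) U^T.
Compute U^T U =
  [12],
and U^T v = (16).
Solve U^T U · c = U^T v for the coefficients: c = (4/3). The projection is proj_W(v) = U c.
Check: (v - proj_W(v)) · u_1 = 0  (should be 0).
Result: proj_W(v) = (-4, -4/3, 4/3, 4/3).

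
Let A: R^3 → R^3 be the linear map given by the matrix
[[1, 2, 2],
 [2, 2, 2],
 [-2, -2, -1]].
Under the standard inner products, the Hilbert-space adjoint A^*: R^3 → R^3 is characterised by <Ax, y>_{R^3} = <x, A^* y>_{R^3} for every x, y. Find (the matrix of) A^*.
A^* = A^T =
[[1, 2, -2],
 [2, 2, -2],
 [2, 2, -1]]

For real matrices with standard dot products, the defining identity <Ax, y> = <x, A^* y> gives (Ax)^T y = x^T (A^*) y, i.e. x^T A^T y = x^T (A^*) y. Since this holds for all x, y, we must have A^* = A^T. Therefore
A^* =
[[1, 2, -2],
 [2, 2, -2],
 [2, 2, -1]].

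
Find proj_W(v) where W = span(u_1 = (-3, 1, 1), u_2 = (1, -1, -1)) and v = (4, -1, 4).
proj_W(v) = (4, 3/2, 3/2)

Set up U = [u_1 | ... | u_2] ∈ R^(3×2). The projector onto W = col(U) is P = U (U^T U)^(-1) U^T.
Compute U^T U =
  [11, -5]
  [-5, 3],
and U^T v = (-9, 1).
Solve U^T U · c = U^T v for the coefficients: c = (-11/4, -17/4). The projection is proj_W(v) = U c.
Check: (v - proj_W(v)) · u_1 = 0  (should be 0).
Check: (v - proj_W(v)) · u_2 = 0  (should be 0).
Result: proj_W(v) = (4, 3/2, 3/2).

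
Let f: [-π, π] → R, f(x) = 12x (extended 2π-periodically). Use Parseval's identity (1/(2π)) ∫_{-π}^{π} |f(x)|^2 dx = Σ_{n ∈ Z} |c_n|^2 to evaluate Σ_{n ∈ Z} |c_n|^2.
Σ |c_n|^2 = 48π^2

Expand and integrate term by term over [-π, π]:
  ∫ (12x)^2 dx = 144·(2π^3/3); ∫ 2·12·(0)·x dx = 0 (odd integrand); ∫ 0^2 dx = 0·2π.
So (1/(2π)) ∫_{-π}^{π} (12x)^2 dx = 144π^2/3 + 0 = 48π^2.
Parseval ⇒ Σ |c_n|^2 = 48π^2.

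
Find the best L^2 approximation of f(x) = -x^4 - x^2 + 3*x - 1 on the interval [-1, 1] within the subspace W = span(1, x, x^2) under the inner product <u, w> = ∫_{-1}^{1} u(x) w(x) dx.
g(x) = -13*x^2/7 + 3*x - 32/35

The best approximation g ∈ W is the orthogonal projection of f onto W. Writing g = a_0 + a_1 x + a_2 x^2, the coefficients solve the normal equations G · a = b where
  G_{ij} = <φ_i, φ_j> and b_i = <f, φ_i>, with φ_0 = 1, φ_1 = x, φ_2 = x^2.
G =
  [2, 0, 2/3]
  [0, 2/3, 0]
  [2/3, 0, 2/5],
b = (-46/15, 2, -142/105).
Solving gives a_0 = -32/35, a_1 = 3, a_2 = -13/7, so
  g(x) = -13*x^2/7 + 3*x - 32/35.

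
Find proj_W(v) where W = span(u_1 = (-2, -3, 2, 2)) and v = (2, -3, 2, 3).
proj_W(v) = (-10/7, -15/7, 10/7, 10/7)

Set up U = [u_1 | ... | u_1] ∈ R^(4×1). The projector onto W = col(U) is P = U (U^T U)^(-1) U^T.
Compute U^T U =
  [21],
and U^T v = (15).
Solve U^T U · c = U^T v for the coefficients: c = (5/7). The projection is proj_W(v) = U c.
Check: (v - proj_W(v)) · u_1 = 0  (should be 0).
Result: proj_W(v) = (-10/7, -15/7, 10/7, 10/7).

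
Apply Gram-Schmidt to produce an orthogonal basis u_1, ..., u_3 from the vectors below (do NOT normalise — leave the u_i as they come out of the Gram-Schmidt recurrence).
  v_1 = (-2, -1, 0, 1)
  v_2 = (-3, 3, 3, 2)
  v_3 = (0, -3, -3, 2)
Orthogonal basis:
  u_1 = (-2, -1, 0, 1)
  u_2 = (-4/3, 23/6, 3, 7/6)
  u_3 = (123/161, 3/7, -156/161, 45/23)

Apply the Gram-Schmidt recurrence
  u_1 = v_1
  u_i = v_i − Σ_{j<i} ((v_i · u_j) / (u_j · u_j)) · u_j.

Step by step this gives:
  u_1 = (-2, -1, 0, 1)
  u_2 = (-4/3, 23/6, 3, 7/6)
  u_3 = (123/161, 3/7, -156/161, 45/23)

Orthogonality check:
  u_2 · u_1 = 0 (should be 0)
  u_3 · u_1 = 0 (should be 0)
  u_3 · u_2 = 0 (should be 0)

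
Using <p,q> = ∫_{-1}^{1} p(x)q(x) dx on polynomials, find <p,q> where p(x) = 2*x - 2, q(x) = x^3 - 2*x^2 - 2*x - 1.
<p,q> = 24/5

Expand the product: p(x)·q(x) = 2*x^4 - 6*x^3 + 2*x + 2.
∫_{-1}^{1} of each monomial x^k gives [2/(k+1) if k even, 0 if k odd]. Integrating term-by-term (or equivalently evaluating the antiderivative F(x) = 2*x^5/5 - 3*x^4/2 + x^2 + 2*x at the endpoints):
  F(1) − F(−1) = 19/10 − (-29/10) = 24/5.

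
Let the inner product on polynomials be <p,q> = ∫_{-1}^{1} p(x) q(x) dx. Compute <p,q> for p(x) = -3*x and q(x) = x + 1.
<p,q> = -2

Expand the product: p(x)·q(x) = -3*x^2 - 3*x.
∫_{-1}^{1} of each monomial x^k gives [2/(k+1) if k even, 0 if k odd]. Integrating term-by-term (or equivalently evaluating the antiderivative F(x) = -x^3 - 3*x^2/2 at the endpoints):
  F(1) − F(−1) = -5/2 − (-1/2) = -2.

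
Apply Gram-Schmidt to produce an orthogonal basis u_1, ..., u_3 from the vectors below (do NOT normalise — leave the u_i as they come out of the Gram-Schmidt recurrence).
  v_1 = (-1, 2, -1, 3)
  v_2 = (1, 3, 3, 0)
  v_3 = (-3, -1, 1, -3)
Orthogonal basis:
  u_1 = (-1, 2, -1, 3)
  u_2 = (17/15, 41/15, 47/15, -2/5)
  u_3 = (-981/281, 130/281, 197/281, -348/281)

Apply the Gram-Schmidt recurrence
  u_1 = v_1
  u_i = v_i − Σ_{j<i} ((v_i · u_j) / (u_j · u_j)) · u_j.

Step by step this gives:
  u_1 = (-1, 2, -1, 3)
  u_2 = (17/15, 41/15, 47/15, -2/5)
  u_3 = (-981/281, 130/281, 197/281, -348/281)

Orthogonality check:
  u_2 · u_1 = 0 (should be 0)
  u_3 · u_1 = 0 (should be 0)
  u_3 · u_2 = 0 (should be 0)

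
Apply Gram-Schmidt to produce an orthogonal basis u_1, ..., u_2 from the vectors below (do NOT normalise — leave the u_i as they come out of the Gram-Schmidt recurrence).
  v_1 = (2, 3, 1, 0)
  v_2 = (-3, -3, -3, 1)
Orthogonal basis:
  u_1 = (2, 3, 1, 0)
  u_2 = (-3/7, 6/7, -12/7, 1)

Apply the Gram-Schmidt recurrence
  u_1 = v_1
  u_i = v_i − Σ_{j<i} ((v_i · u_j) / (u_j · u_j)) · u_j.

Step by step this gives:
  u_1 = (2, 3, 1, 0)
  u_2 = (-3/7, 6/7, -12/7, 1)

Orthogonality check:
  u_2 · u_1 = 0 (should be 0)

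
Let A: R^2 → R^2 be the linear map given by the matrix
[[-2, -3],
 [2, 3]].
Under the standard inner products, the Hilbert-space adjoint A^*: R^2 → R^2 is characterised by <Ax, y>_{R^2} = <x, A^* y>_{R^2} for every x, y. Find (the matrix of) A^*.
A^* = A^T =
[[-2, 2],
 [-3, 3]]

For real matrices with standard dot products, the defining identity <Ax, y> = <x, A^* y> gives (Ax)^T y = x^T (A^*) y, i.e. x^T A^T y = x^T (A^*) y. Since this holds for all x, y, we must have A^* = A^T. Therefore
A^* =
[[-2, 2],
 [-3, 3]].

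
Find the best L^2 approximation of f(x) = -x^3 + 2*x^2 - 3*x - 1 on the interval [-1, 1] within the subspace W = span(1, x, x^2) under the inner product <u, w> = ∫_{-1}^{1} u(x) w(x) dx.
g(x) = 2*x^2 - 18*x/5 - 1

The best approximation g ∈ W is the orthogonal projection of f onto W. Writing g = a_0 + a_1 x + a_2 x^2, the coefficients solve the normal equations G · a = b where
  G_{ij} = <φ_i, φ_j> and b_i = <f, φ_i>, with φ_0 = 1, φ_1 = x, φ_2 = x^2.
G =
  [2, 0, 2/3]
  [0, 2/3, 0]
  [2/3, 0, 2/5],
b = (-2/3, -12/5, 2/15).
Solving gives a_0 = -1, a_1 = -18/5, a_2 = 2, so
  g(x) = 2*x^2 - 18*x/5 - 1.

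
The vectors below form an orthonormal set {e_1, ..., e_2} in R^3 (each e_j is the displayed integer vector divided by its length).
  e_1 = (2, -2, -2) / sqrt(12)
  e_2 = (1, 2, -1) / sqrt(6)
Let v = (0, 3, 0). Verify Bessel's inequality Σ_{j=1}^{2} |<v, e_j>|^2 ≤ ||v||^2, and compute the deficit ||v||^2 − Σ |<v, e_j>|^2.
Σ |<v, e_j>|^2 = 9; ||v||^2 = 9; deficit = 0

Write each e_j = u_j / sqrt(<u_j, u_j>) where u_j is the displayed integer vector. Then <v, e_j> = <v, u_j> / sqrt(<u_j, u_j>), so |<v, e_j>|^2 = <v, u_j>^2 / <u_j, u_j>.
Coefficients: <v, e_1> = -6/sqrt(12), <v, e_2> = 6/sqrt(6).
Square and sum: Σ |<v, e_j>|^2 = 9.
Compute ||v||^2 = v·v = 9.
Deficit = 9 − 9 = 0 ≥ 0, confirming Bessel's inequality. (The deficit equals ||v − Σ <v,e_j> e_j||^2, the squared distance from v to span{e_j}.)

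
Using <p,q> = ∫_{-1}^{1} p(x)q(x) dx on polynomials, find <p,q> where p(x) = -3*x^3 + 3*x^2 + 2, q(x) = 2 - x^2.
<p,q> = 142/15

Expand the product: p(x)·q(x) = 3*x^5 - 3*x^4 - 6*x^3 + 4*x^2 + 4.
∫_{-1}^{1} of each monomial x^k gives [2/(k+1) if k even, 0 if k odd]. Integrating term-by-term (or equivalently evaluating the antiderivative F(x) = x^6/2 - 3*x^5/5 - 3*x^4/2 + 4*x^3/3 + 4*x at the endpoints):
  F(1) − F(−1) = 56/15 − (-86/15) = 142/15.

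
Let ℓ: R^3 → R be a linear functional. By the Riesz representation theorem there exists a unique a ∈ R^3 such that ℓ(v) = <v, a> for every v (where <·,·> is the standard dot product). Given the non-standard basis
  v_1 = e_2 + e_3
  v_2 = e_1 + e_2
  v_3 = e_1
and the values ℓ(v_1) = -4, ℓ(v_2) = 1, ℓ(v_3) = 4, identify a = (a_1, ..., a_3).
a = (4, -3, -1)

Write a = (a_1, ..., a_3) in the standard basis. For each basis vector v_i, ℓ(v_i) = <v_i, a> is a linear equation in the a_j's. Collect the n equations into a matrix system V a = ℓ, where row i of V is v_i (expressed in the standard basis). Since V is invertible (lower-triangular with 1s on the diagonal, up to permutation), solve by back-substitution:
  V =
[[0, 1, 1],
 [1, 1, 0],
 [1, 0, 0]]
  V a = (-4, 1, 4)
Solving gives a = (4, -3, -1).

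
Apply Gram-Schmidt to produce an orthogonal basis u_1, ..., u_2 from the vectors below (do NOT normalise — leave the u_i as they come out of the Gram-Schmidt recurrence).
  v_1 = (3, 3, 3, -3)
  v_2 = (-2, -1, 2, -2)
Orthogonal basis:
  u_1 = (3, 3, 3, -3)
  u_2 = (-9/4, -5/4, 7/4, -7/4)

Apply the Gram-Schmidt recurrence
  u_1 = v_1
  u_i = v_i − Σ_{j<i} ((v_i · u_j) / (u_j · u_j)) · u_j.

Step by step this gives:
  u_1 = (3, 3, 3, -3)
  u_2 = (-9/4, -5/4, 7/4, -7/4)

Orthogonality check:
  u_2 · u_1 = 0 (should be 0)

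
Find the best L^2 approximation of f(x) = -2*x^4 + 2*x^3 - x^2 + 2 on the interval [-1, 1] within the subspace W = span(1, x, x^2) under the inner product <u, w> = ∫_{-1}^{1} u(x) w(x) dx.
g(x) = -19*x^2/7 + 6*x/5 + 76/35

The best approximation g ∈ W is the orthogonal projection of f onto W. Writing g = a_0 + a_1 x + a_2 x^2, the coefficients solve the normal equations G · a = b where
  G_{ij} = <φ_i, φ_j> and b_i = <f, φ_i>, with φ_0 = 1, φ_1 = x, φ_2 = x^2.
G =
  [2, 0, 2/3]
  [0, 2/3, 0]
  [2/3, 0, 2/5],
b = (38/15, 4/5, 38/105).
Solving gives a_0 = 76/35, a_1 = 6/5, a_2 = -19/7, so
  g(x) = -19*x^2/7 + 6*x/5 + 76/35.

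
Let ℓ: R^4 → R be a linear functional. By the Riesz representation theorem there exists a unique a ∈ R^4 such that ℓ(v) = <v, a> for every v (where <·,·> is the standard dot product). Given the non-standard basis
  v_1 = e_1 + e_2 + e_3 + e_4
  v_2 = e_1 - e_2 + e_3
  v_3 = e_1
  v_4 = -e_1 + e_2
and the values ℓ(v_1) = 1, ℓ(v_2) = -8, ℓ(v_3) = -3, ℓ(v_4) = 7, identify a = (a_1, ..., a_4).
a = (-3, 4, -1, 1)

Write a = (a_1, ..., a_4) in the standard basis. For each basis vector v_i, ℓ(v_i) = <v_i, a> is a linear equation in the a_j's. Collect the n equations into a matrix system V a = ℓ, where row i of V is v_i (expressed in the standard basis). Since V is invertible (lower-triangular with 1s on the diagonal, up to permutation), solve by back-substitution:
  V =
[[1, 1, 1, 1],
 [1, -1, 1, 0],
 [1, 0, 0, 0],
 [-1, 1, 0, 0]]
  V a = (1, -8, -3, 7)
Solving gives a = (-3, 4, -1, 1).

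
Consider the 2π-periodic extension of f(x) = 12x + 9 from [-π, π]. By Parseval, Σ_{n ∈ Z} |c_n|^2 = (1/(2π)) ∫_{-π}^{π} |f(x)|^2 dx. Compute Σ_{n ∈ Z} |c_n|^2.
Σ |c_n|^2 = 48π^2 + 81

Expand and integrate term by term over [-π, π]:
  ∫ (12x)^2 dx = 144·(2π^3/3); ∫ 2·12·(9)·x dx = 0 (odd integrand); ∫ 9^2 dx = 81·2π.
So (1/(2π)) ∫_{-π}^{π} (12x + 9)^2 dx = 144π^2/3 + 81 = 48π^2 + 81.
Parseval ⇒ Σ |c_n|^2 = 48π^2 + 81.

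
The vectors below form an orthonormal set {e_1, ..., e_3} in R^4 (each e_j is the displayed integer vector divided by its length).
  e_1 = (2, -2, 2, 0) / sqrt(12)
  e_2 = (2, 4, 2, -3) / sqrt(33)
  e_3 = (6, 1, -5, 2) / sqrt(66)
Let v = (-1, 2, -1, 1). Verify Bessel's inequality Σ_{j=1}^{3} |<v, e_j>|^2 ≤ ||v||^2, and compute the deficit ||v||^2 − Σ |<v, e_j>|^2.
Σ |<v, e_j>|^2 = 11/2; ||v||^2 = 7; deficit = 3/2

Write each e_j = u_j / sqrt(<u_j, u_j>) where u_j is the displayed integer vector. Then <v, e_j> = <v, u_j> / sqrt(<u_j, u_j>), so |<v, e_j>|^2 = <v, u_j>^2 / <u_j, u_j>.
Coefficients: <v, e_1> = -8/sqrt(12), <v, e_2> = 1/sqrt(33), <v, e_3> = 3/sqrt(66).
Square and sum: Σ |<v, e_j>|^2 = 11/2.
Compute ||v||^2 = v·v = 7.
Deficit = 7 − 11/2 = 3/2 ≥ 0, confirming Bessel's inequality. (The deficit equals ||v − Σ <v,e_j> e_j||^2, the squared distance from v to span{e_j}.)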